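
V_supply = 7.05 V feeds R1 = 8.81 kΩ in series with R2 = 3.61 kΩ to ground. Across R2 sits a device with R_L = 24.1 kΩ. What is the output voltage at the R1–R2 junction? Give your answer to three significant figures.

V_out ≈ 1.85 V

R2 ‖ R_L = (3.61 × 24.1)/(3.61 + 24.1) = 3.140 kΩ.
Voltage divider with the loaded lower leg: V_out = 7.05 × 3.140/(8.81 + 3.140) = 7.05 × 0.2627 = 1.852 V.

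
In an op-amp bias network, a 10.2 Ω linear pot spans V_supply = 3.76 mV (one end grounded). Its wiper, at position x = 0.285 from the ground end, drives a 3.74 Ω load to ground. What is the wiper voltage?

V_out ≈ 0.689 mV

The pot divides into 7.293 Ω above the wiper and 2.907 Ω below.
Lower segment in parallel with the load: 2.907 ‖ 3.74 = 1.636 Ω.
Loaded-divider output: V_out = 3.76 × 0.1832 = 0.6888 mV.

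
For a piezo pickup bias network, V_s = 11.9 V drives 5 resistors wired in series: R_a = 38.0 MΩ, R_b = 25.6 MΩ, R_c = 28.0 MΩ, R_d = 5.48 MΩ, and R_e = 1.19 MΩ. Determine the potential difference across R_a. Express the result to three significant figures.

V ≈ 4.60 V

Series total: ΣR = 38.0 + 25.6 + 28.0 + 5.48 + 1.19 = 98.27 MΩ.
Voltage divider: V = V_s · (38.00 / 98.27) = 11.9 × 0.3867 = 4.602 V.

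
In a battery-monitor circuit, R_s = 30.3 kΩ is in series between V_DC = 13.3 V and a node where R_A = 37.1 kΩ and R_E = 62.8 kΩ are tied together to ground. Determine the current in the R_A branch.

Parallel bank: R_p = 1/(1/37.1 + 1/62.8) = 23.32 kΩ.
Node voltage V_A = V_DC · R_p/(R_s + R_p) = 13.3 × 0.4349 = 5.785 V.
Branch current I = V_A/R_A = 5.785/37.1 = 0.1559 mA.

I ≈ 0.156 mA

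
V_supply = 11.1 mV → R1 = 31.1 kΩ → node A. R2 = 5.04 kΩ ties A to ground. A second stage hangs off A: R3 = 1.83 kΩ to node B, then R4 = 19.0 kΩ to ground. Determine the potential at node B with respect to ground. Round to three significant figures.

Looking into the second stage from A: R3 + R4 = 20.83 kΩ appears in parallel with R2.
Effective lower resistance at A: R2 ‖ 20.83 = 4.058 kΩ.
So V_A = 11.1 × 0.1154 = 1.281 mV.
Then the unloaded second divider: V_B = V_A × R4/(R3+R4) = 1.281 × 0.9121 = 1.169 mV.

V_B ≈ 1.17 mV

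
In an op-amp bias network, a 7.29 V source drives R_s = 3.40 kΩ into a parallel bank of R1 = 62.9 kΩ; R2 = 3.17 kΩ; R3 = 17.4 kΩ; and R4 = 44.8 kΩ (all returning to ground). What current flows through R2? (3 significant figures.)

Equivalent of the parallel group: R_p = 2.432 kΩ.
Node voltage V_A = V_in · R_p/(R_s + R_p) = 7.29 × 0.4170 = 3.040 V.
Branch current I = V_A/R2 = 3.040/3.17 = 0.9590 mA.
(Check via current divider: I_total = 1.250 mA; share G_k/ΣG = 0.7673 → same result.)

I ≈ 0.959 mA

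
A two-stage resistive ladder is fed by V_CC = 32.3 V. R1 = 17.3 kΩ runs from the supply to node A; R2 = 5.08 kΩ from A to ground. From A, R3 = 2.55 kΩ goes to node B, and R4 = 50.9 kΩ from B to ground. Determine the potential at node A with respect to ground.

V_A ≈ 6.83 V

Looking into the second stage from A: R3 + R4 = 53.45 kΩ appears in parallel with R2.
R2 ‖ (R3+R4) = 4.639 kΩ.
First divider: V_A = V_CC · 4.639/(17.3 + 4.639) = 6.830 V.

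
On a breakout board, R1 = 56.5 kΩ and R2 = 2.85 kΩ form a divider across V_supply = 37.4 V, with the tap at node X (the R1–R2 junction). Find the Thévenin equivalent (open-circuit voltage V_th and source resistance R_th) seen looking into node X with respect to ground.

V_th ≈ 1.80 V, R_th ≈ 2.71 kΩ

V_th is the unloaded tap voltage: V_supply · R2/(R1+R2) = 37.4 × 0.04802 = 1.796 V.
Looking into X with the source shorted: R_th = R1·R2/(R1+R2) = 56.50 × 2.85/59.35 = 2.713 kΩ.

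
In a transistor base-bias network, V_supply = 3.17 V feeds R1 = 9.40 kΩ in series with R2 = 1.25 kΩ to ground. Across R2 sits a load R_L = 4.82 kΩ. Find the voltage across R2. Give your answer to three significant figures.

V_out ≈ 0.303 V

The load sits in parallel with R2, giving an effective lower resistance R2' = R2·R_L/(R2+R_L) = 0.9926 kΩ.
Now apply the divider: V_out = 3.17 × 0.09551 = 0.3028 V.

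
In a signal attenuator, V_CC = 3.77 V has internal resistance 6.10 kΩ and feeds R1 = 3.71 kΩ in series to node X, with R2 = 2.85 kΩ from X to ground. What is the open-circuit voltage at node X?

R1' = 6.10 + 3.71 = 9.810 kΩ (source resistance + R1).
With X open, the divider is unloaded: V_th = 3.77 × 2.85/12.66 = 0.8487 V.

V_th ≈ 0.849 V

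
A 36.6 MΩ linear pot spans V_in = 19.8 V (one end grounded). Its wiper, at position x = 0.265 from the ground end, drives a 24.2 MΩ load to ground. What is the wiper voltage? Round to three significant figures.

The pot divides into 26.90 MΩ above the wiper and 9.699 MΩ below.
R_L loads the lower segment: effective lower R = 6.924 MΩ.
V_out = 19.8 × 6.924/(26.90 + 6.924) = 4.053 V.

V_out ≈ 4.05 V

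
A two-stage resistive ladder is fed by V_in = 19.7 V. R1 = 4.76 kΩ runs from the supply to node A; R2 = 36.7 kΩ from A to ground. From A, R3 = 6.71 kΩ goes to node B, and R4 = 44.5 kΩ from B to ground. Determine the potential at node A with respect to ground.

Looking into the second stage from A: R3 + R4 = 51.21 kΩ appears in parallel with R2.
Effective lower resistance at A: R2 ‖ 51.21 = 21.38 kΩ.
First divider: V_A = V_in · 21.38/(4.76 + 21.38) = 16.11 V.

V_A ≈ 16.1 V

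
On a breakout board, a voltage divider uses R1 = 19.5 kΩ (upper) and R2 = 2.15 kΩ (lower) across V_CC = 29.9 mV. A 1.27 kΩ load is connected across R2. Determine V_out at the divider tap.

V_out ≈ 1.18 mV

R2 ‖ R_L = (2.15 × 1.27)/(2.15 + 1.27) = 0.7984 kΩ.
Then V_out = V_CC · R2'/(R1 + R2') = 29.9 × 0.7984/20.30 = 1.176 mV.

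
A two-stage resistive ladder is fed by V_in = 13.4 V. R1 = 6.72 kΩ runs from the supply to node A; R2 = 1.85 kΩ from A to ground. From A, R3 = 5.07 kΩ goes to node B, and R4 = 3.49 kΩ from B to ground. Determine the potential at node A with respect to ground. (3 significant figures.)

The second stage (R3 + R4 = 8.560 kΩ) loads node A in parallel with R2.
R2 ‖ (R3+R4) = 1.521 kΩ.
V_A = 13.4 × 1.521/(6.72 + 1.521) = 2.473 V.

V_A ≈ 2.47 V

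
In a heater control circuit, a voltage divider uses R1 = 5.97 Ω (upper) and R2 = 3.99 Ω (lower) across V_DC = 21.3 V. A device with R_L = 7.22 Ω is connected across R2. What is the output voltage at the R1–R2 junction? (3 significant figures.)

The load sits in parallel with R2, giving an effective lower resistance R2' = R2·R_L/(R2+R_L) = 2.570 Ω.
Now apply the divider: V_out = 21.3 × 0.3009 = 6.410 V.

V_out ≈ 6.41 V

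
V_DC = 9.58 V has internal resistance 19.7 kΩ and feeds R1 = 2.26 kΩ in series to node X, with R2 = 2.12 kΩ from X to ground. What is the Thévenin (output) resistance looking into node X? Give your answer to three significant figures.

R1' = 19.7 + 2.26 = 21.96 kΩ (source resistance + R1).
With V_DC suppressed (replaced by a short), R_th = R1' ‖ R2 = (21.96 × 2.12)/(21.96 + 2.12) = 1.933 kΩ.

R_th ≈ 1.93 kΩ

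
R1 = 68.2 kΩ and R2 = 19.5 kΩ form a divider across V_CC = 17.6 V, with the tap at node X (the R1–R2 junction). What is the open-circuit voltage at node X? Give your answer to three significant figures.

With X open, the divider is unloaded: V_th = 17.6 × 19.5/87.70 = 3.913 V.

V_th ≈ 3.91 V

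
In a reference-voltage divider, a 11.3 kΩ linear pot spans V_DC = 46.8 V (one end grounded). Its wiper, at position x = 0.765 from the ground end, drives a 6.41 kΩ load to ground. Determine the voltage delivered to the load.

V_out ≈ 27.2 V

The pot divides into 2.655 kΩ above the wiper and 8.645 kΩ below.
R_L loads the lower segment: effective lower R = 3.681 kΩ.
V_out = 46.8 × 3.681/(2.655 + 3.681) = 27.19 V.
(Unloaded: V_out = x·V_DC = 35.8 V.)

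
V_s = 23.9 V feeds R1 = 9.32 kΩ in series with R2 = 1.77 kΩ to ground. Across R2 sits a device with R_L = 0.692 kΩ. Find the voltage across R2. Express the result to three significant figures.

R2 ‖ R_L = (1.77 × 0.692)/(1.77 + 0.692) = 0.4975 kΩ.
Now apply the divider: V_out = 23.9 × 0.05067 = 1.211 V.
(Unloaded it would be 3.81 V; the load pulls it down.)

V_out ≈ 1.21 V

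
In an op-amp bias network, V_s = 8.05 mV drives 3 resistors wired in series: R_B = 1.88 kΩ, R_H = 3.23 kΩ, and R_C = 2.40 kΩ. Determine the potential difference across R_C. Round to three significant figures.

Total series resistance ΣR = 1.88 + 3.23 + 2.40 = 7.510 kΩ.
V = V_s · R/ΣR = 8.05 × 0.3196 = 2.573 mV.

V ≈ 2.57 mV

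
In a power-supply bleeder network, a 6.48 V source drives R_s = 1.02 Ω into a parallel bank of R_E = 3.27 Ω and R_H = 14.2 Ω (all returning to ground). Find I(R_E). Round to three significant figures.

Equivalent of the parallel group: R_p = 2.658 Ω.
V_A by voltage divider: V_A = 6.48 × 2.658/(1.02 + 2.658) = 4.683 V.
Branch current I = V_A/R_E = 4.683/3.27 = 1.432 A.

I ≈ 1.43 A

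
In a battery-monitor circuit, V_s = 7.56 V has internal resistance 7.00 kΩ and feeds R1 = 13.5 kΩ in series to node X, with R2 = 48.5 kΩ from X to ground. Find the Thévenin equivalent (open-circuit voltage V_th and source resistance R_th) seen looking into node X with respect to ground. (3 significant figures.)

R1' = 7.00 + 13.5 = 20.50 kΩ (source resistance + R1).
With X open, the divider is unloaded: V_th = 7.56 × 48.5/69.00 = 5.314 V.
Zeroing V_s shorts the top of R1' to ground, so R_th = R1' ‖ R2 = 14.41 kΩ.

V_th ≈ 5.31 V, R_th ≈ 14.4 kΩ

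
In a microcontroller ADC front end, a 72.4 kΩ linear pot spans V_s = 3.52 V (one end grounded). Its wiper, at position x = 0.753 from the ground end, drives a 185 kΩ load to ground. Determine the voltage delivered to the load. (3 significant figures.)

The pot divides into 17.88 kΩ above the wiper and 54.52 kΩ below.
R_L loads the lower segment: effective lower R = 42.11 kΩ.
Loaded-divider output: V_out = 3.52 × 0.7019 = 2.471 V.

V_out ≈ 2.47 V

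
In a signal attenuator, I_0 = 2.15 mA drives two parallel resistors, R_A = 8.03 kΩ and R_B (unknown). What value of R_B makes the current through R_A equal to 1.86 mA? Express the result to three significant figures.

In a two-way split, I_A/I_0 = R_B/(R_A + R_B).
With f = 0.8651, R_B = R_A · f/(1−f) = 8.03 × 6.414 = 51.50 kΩ.

R_B ≈ 51.5 kΩ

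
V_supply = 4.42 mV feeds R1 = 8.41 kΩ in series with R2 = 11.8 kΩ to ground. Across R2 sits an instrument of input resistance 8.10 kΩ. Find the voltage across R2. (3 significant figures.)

First combine the lower leg with the load: R2 ‖ R_L = 4.803 kΩ.
Voltage divider with the loaded lower leg: V_out = 4.42 × 4.803/(8.41 + 4.803) = 4.42 × 0.3635 = 1.607 mV.

V_out ≈ 1.61 mV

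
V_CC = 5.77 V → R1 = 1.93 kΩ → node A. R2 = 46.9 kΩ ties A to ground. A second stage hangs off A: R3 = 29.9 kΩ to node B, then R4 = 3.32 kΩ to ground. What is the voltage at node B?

Looking into the second stage from A: R3 + R4 = 33.22 kΩ appears in parallel with R2.
R2 ‖ (R3+R4) = 19.45 kΩ.
First divider: V_A = V_CC · 19.45/(1.93 + 19.45) = 5.249 V.
V_B = V_A × 0.09994 = 0.5246 V.

V_B ≈ 0.525 V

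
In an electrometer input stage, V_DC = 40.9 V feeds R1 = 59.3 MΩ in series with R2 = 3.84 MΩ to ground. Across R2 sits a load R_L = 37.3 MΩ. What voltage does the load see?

First combine the lower leg with the load: R2 ‖ R_L = 3.482 MΩ.
Now apply the divider: V_out = 40.9 × 0.05546 = 2.268 V.
(Unloaded it would be 2.49 V; the load pulls it down.)

V_out ≈ 2.27 V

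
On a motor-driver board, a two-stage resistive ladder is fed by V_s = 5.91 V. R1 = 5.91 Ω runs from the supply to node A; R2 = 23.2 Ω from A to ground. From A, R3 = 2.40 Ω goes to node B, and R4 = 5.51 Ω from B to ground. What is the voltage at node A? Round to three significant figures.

Node A sees R2 in parallel with the series input of stage 2, R3 + R4 = 7.910 Ω.
Effective lower resistance at A: R2 ‖ 7.910 = 5.899 Ω.
V_A = 5.91 × 5.899/(5.91 + 5.899) = 2.952 V.

V_A ≈ 2.95 V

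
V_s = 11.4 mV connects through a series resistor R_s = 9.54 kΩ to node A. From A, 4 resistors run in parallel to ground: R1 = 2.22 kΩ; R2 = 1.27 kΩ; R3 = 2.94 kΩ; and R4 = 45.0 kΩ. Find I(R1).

I ≈ 0.316 µA

Combine the parallel branches: R_p = (1/2.22 + 1/1.27 + 1/2.94 + 1/45.0)⁻¹ = 0.6249 kΩ.
Node voltage V_A = V_s · R_p/(R_s + R_p) = 11.4 × 0.06148 = 0.7008 mV.
Branch current I = V_A/R1 = 0.7008/2.22 = 0.3157 µA.
(Equivalently: I_total = 1.122 µA, then current-divider fraction G_k/ΣG = 0.2815.)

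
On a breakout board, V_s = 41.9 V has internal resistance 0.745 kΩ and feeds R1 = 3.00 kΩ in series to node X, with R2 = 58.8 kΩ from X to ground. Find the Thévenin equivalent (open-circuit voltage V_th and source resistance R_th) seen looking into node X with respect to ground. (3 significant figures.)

V_th ≈ 39.4 V, R_th ≈ 3.52 kΩ

R1' = 0.745 + 3.00 = 3.745 kΩ (source resistance + R1).
Open-circuit (no load on X): V_th = V_s · R2/(R1' + R2) = 41.9 × 58.8/(3.745 + 58.8) = 39.39 V.
Zeroing V_s shorts the top of R1' to ground, so R_th = R1' ‖ R2 = 3.521 kΩ.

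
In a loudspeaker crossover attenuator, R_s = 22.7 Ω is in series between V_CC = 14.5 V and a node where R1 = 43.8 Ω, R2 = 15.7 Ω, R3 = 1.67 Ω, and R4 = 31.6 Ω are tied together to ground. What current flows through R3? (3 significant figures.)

I ≈ 0.503 A

Equivalent of the parallel group: R_p = 1.395 Ω.
Node voltage V_A = V_CC · R_p/(R_s + R_p) = 14.5 × 0.05789 = 0.8393 V.
Branch current I = V_A/R3 = 0.8393/1.67 = 0.5026 A.
(Check via current divider: I_total = 0.6018 A; share G_k/ΣG = 0.8352 → same result.)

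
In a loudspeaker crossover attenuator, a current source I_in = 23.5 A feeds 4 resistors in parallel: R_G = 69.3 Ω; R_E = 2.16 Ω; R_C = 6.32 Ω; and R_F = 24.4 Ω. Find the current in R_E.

ΣG = 1/69.3 + 1/2.16 + 1/6.32 + 1/24.4 = 0.6766.
By the current-divider rule, I = I_in · G_k/ΣG = 23.5 × 0.6842 = 16.08 A.

I ≈ 16.1 A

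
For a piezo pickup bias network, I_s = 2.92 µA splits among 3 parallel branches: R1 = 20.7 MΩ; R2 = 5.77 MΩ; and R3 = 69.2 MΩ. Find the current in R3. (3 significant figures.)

Total conductance ΣG = 1/20.7 + 1/5.77 + 1/69.2 = 0.2361 (units of 1/MΩ).
Current divider: I(R3) = I_s · G_k/ΣG = 2.92 × (0.01445/0.2361) = 2.92 × 0.06121 = 0.1787 µA.

I ≈ 0.179 µA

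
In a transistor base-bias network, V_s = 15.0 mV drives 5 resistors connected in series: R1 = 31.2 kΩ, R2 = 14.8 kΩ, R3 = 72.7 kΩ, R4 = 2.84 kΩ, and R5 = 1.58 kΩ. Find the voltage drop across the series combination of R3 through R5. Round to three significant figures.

V ≈ 9.40 mV

Total series resistance ΣR = 31.2 + 14.8 + 72.7 + 2.84 + 1.58 = 123.1 kΩ.
R_{R3..R5} = 72.7 + 2.84 + 1.58 = 77.12 kΩ.
Voltage divider: V = V_s · (77.12 / 123.1) = 15.0 × 0.6264 = 9.396 mV.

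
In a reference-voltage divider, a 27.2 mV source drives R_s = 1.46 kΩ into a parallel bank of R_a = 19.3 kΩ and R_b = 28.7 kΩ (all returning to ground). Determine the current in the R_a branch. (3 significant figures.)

I ≈ 1.25 µA

Equivalent of the parallel group: R_p = 11.54 kΩ.
V_A by voltage divider: V_A = 27.2 × 11.54/(1.46 + 11.54) = 24.15 mV.
I(R_a) = V_A / R_a = 24.15/19.3 = 1.251 µA.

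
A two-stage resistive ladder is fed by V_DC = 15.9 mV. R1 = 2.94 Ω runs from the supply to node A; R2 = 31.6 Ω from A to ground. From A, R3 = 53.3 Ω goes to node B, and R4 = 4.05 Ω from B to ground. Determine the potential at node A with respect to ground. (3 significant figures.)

V_A ≈ 13.9 mV

Looking into the second stage from A: R3 + R4 = 57.35 Ω appears in parallel with R2.
R2 ‖ (R3+R4) = 20.37 Ω.
So V_A = 15.9 × 0.8739 = 13.89 mV.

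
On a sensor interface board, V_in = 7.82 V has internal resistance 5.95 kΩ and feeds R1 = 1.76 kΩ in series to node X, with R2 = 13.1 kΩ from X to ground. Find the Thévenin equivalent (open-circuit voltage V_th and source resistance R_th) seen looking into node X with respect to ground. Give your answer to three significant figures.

R1' = 5.95 + 1.76 = 7.710 kΩ (source resistance + R1).
V_th is the unloaded tap voltage: V_in · R2/(R1'+R2) = 7.82 × 0.6295 = 4.923 V.
Looking into X with the source shorted: R_th = R1'·R2/(R1'+R2) = 7.710 × 13.1/20.81 = 4.853 kΩ.

V_th ≈ 4.92 V, R_th ≈ 4.85 kΩ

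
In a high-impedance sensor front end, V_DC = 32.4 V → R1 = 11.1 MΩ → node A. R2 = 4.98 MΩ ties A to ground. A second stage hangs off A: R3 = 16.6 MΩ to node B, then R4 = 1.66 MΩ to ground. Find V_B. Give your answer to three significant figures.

V_B ≈ 0.768 V

The second stage (R3 + R4 = 18.26 MΩ) loads node A in parallel with R2.
R2 ‖ (R3+R4) = 3.913 MΩ.
V_A = 32.4 × 3.913/(11.1 + 3.913) = 8.445 V.
Then the unloaded second divider: V_B = V_A × R4/(R3+R4) = 8.445 × 0.09091 = 0.7677 V.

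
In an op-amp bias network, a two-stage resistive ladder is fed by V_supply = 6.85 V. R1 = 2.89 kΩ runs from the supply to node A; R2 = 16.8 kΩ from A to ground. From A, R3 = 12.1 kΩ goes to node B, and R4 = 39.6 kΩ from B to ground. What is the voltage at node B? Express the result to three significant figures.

Node A sees R2 in parallel with the series input of stage 2, R3 + R4 = 51.70 kΩ.
Effective lower resistance at A: R2 ‖ 51.70 = 12.68 kΩ.
First divider: V_A = V_supply · 12.68/(2.89 + 12.68) = 5.579 V.
Stage 2 is unloaded, so V_B = V_A · R4/(R3+R4) = 5.579 × 39.6/51.70 = 4.273 V.

V_B ≈ 4.27 V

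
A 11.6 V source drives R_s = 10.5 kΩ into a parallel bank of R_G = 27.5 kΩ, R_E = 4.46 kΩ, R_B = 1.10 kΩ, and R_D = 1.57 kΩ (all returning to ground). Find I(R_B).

Equivalent of the parallel group: R_p = 0.5535 kΩ.
V_A = 11.6 × 0.5535/11.05 = 0.5809 V.
Branch current I = V_A/R_B = 0.5809/1.10 = 0.5281 mA.

I ≈ 0.528 mA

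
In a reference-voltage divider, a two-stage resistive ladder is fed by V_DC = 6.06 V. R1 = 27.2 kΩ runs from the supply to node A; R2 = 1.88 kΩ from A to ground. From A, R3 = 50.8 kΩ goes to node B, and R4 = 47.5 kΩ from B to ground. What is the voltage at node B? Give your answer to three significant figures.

V_B ≈ 0.186 V

The second stage (R3 + R4 = 98.30 kΩ) loads node A in parallel with R2.
R2 ‖ (R3+R4) = 1.845 kΩ.
First divider: V_A = V_DC · 1.845/(27.2 + 1.845) = 0.3849 V.
V_B = V_A × 0.4832 = 0.1860 V.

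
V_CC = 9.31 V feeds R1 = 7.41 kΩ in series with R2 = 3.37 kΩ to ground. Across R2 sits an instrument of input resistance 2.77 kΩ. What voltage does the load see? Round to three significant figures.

V_out ≈ 1.58 V

R2 ‖ R_L = (3.37 × 2.77)/(3.37 + 2.77) = 1.520 kΩ.
Now apply the divider: V_out = 9.31 × 0.1702 = 1.585 V.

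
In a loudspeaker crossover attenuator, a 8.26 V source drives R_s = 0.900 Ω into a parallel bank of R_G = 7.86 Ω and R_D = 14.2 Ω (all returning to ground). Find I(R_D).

Equivalent of the parallel group: R_p = 5.059 Ω.
V_A = 8.26 × 5.059/5.959 = 7.013 V.
I(R_D) = V_A / R_D = 7.013/14.2 = 0.4938 A.
(Equivalently: I_total = 1.386 A, then current-divider fraction G_k/ΣG = 0.3563.)

I ≈ 0.494 A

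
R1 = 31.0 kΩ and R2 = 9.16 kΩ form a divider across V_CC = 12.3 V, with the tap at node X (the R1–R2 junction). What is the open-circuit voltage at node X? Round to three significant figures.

V_th ≈ 2.81 V

Open-circuit (no load on X): V_th = V_CC · R2/(R1 + R2) = 12.3 × 9.16/(31.00 + 9.16) = 2.805 V.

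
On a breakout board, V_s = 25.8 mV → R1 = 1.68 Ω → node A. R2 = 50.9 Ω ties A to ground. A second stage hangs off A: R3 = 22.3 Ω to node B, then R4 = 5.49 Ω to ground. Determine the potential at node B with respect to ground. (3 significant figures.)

V_B ≈ 4.66 mV

The second stage (R3 + R4 = 27.79 Ω) loads node A in parallel with R2.
Effective lower resistance at A: R2 ‖ 27.79 = 17.98 Ω.
First divider: V_A = V_s · 17.98/(1.68 + 17.98) = 23.59 mV.
Stage 2 is unloaded, so V_B = V_A · R4/(R3+R4) = 23.59 × 5.49/27.79 = 4.661 mV.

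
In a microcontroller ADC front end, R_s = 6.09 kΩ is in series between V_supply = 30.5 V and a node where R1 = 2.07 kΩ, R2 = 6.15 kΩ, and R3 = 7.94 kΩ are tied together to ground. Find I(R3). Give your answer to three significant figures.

Parallel bank: R_p = 1/(1/2.07 + 1/6.15 + 1/7.94) = 1.296 kΩ.
V_A = 30.5 × 1.296/7.386 = 5.352 V.
I(R3) = V_A / R3 = 5.352/7.94 = 0.6740 mA.

I ≈ 0.674 mA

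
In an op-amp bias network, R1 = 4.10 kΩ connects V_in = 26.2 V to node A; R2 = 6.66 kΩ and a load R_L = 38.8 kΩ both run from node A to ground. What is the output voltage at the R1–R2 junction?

V_out ≈ 15.2 V

R2 ‖ R_L = (6.66 × 38.8)/(6.66 + 38.8) = 5.684 kΩ.
Voltage divider with the loaded lower leg: V_out = 26.2 × 5.684/(4.10 + 5.684) = 26.2 × 0.5810 = 15.22 V.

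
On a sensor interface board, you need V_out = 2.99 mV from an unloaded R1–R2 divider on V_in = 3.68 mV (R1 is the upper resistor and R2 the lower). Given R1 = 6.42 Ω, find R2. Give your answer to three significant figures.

R2 ≈ 27.8 Ω

The divider ratio is R2/(R1+R2) = 2.99/3.68 = 0.8125.
Rearranging, R2 = R1·k/(1−k) = 6.42 × 4.333 = 27.82 Ω.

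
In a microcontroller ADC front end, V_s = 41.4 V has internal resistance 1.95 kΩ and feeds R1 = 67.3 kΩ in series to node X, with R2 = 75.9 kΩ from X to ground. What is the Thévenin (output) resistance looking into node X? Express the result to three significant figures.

R_th ≈ 36.2 kΩ

R1' = 1.95 + 67.3 = 69.25 kΩ (source resistance + R1).
Zeroing V_s shorts the top of R1' to ground, so R_th = R1' ‖ R2 = 36.21 kΩ.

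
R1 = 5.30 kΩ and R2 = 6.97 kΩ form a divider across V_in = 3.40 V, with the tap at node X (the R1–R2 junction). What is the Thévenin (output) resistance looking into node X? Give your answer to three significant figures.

R_th ≈ 3.01 kΩ

Looking into X with the source shorted: R_th = R1·R2/(R1+R2) = 5.300 × 6.97/12.27 = 3.011 kΩ.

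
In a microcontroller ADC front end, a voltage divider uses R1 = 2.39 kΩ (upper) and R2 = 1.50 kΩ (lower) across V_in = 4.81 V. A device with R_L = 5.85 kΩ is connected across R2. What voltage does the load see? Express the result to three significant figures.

R2 ‖ R_L = (1.50 × 5.85)/(1.50 + 5.85) = 1.194 kΩ.
Now apply the divider: V_out = 4.81 × 0.3331 = 1.602 V.
(Unloaded it would be 1.85 V; the load pulls it down.)

V_out ≈ 1.60 V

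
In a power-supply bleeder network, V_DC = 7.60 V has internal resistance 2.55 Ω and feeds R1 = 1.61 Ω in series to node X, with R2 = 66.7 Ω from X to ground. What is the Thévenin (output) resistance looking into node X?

R1' = 2.55 + 1.61 = 4.160 Ω (source resistance + R1).
With V_DC suppressed (replaced by a short), R_th = R1' ‖ R2 = (4.160 × 66.7)/(4.160 + 66.7) = 3.916 Ω.

R_th ≈ 3.92 Ω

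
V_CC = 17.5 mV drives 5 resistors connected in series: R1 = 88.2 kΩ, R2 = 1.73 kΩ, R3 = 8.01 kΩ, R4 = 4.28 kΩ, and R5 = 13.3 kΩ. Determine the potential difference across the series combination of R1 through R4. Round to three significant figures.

V ≈ 15.5 mV

ΣR = 88.2 + 1.73 + 8.01 + 4.28 + 13.3 = 115.5 kΩ.
R_{R1..R4} = 88.2 + 1.73 + 8.01 + 4.28 = 102.2 kΩ.
V = V_CC · R/ΣR = 17.5 × 0.8849 = 15.49 mV.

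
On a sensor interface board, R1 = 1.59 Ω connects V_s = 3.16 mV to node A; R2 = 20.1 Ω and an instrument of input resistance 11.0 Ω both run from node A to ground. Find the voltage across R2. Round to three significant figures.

V_out ≈ 2.58 mV

R2 ‖ R_L = (20.1 × 11.0)/(20.1 + 11.0) = 7.109 Ω.
Now apply the divider: V_out = 3.16 × 0.8172 = 2.582 mV.
(Unloaded it would be 2.93 mV; the load pulls it down.)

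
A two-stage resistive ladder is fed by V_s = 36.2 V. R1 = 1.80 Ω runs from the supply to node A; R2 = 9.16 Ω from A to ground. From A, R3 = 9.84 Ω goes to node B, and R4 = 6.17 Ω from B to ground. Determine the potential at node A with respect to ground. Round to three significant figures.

The second stage (R3 + R4 = 16.01 Ω) loads node A in parallel with R2.
Effective lower resistance at A: R2 ‖ 16.01 = 5.826 Ω.
V_A = 36.2 × 5.826/(1.80 + 5.826) = 27.66 V.

V_A ≈ 27.7 V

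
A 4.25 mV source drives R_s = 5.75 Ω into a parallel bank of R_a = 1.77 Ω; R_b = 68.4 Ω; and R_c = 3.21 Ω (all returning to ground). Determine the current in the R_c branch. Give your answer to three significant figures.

Equivalent of the parallel group: R_p = 1.122 Ω.
V_A = 4.25 × 1.122/6.872 = 0.6940 mV.
I(R_c) = V_A / R_c = 0.6940/3.21 = 0.2162 mA.
(Equivalently: I_total = 0.6184 mA, then current-divider fraction G_k/ΣG = 0.3496.)

I ≈ 0.216 mA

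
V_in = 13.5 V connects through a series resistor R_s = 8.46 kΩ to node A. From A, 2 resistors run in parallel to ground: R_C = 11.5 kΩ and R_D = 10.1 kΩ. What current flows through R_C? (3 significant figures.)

Equivalent of the parallel group: R_p = 5.377 kΩ.
V_A = 13.5 × 5.377/13.84 = 5.246 V.
I(R_C) = V_A / R_C = 5.246/11.5 = 0.4562 mA.

I ≈ 0.456 mA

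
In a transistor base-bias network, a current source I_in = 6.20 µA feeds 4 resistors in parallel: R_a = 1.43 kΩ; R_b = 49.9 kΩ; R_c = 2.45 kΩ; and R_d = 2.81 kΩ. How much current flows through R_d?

Conductances: ΣG = 1/1.43 + 1/49.9 + 1/2.45 + 1/2.81 = 1.483 (1/kΩ).
By the current-divider rule, I = I_in · G_k/ΣG = 6.20 × 0.2399 = 1.487 µA.

I ≈ 1.49 µA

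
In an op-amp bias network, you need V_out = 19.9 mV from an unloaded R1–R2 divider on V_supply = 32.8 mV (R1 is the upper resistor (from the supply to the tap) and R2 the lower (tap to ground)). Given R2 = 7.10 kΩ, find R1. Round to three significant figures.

R1 ≈ 4.60 kΩ

Required fraction k = V_out/V_supply = 0.6067.
Rearranging, R1 = R2·(1−k)/k = 7.10 × 0.6482 = 4.603 kΩ.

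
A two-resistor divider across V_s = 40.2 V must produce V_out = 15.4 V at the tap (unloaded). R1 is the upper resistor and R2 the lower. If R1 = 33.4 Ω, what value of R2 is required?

R2 ≈ 20.7 Ω

V_out/V_s = R2/(R1+R2) = 0.3831.
R2 = R1 · 0.3831/(1 − 0.3831) = 20.74 Ω.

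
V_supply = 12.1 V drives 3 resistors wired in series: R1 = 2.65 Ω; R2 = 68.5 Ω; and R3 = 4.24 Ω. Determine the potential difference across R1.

V ≈ 0.425 V

Total series resistance ΣR = 2.65 + 68.5 + 4.24 = 75.39 Ω.
V = V_supply · R/ΣR = 12.1 × 0.03515 = 0.4253 V.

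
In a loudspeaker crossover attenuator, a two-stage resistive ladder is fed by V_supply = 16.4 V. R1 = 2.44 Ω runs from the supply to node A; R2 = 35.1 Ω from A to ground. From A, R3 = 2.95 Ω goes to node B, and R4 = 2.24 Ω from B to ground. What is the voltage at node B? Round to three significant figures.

The second stage (R3 + R4 = 5.190 Ω) loads node A in parallel with R2.
R2 ‖ (R3+R4) = 4.521 Ω.
V_A = 16.4 × 4.521/(2.44 + 4.521) = 10.65 V.
Then the unloaded second divider: V_B = V_A × R4/(R3+R4) = 10.65 × 0.4316 = 4.597 V.

V_B ≈ 4.60 V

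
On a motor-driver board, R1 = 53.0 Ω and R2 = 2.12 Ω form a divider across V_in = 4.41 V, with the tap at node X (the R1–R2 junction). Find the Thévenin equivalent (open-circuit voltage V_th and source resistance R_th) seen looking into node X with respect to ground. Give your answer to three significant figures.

V_th ≈ 0.170 V, R_th ≈ 2.04 Ω

Open-circuit (no load on X): V_th = V_in · R2/(R1 + R2) = 4.41 × 2.12/(53.00 + 2.12) = 0.1696 V.
With V_in suppressed (replaced by a short), R_th = R1 ‖ R2 = (53.00 × 2.12)/(53.00 + 2.12) = 2.038 Ω.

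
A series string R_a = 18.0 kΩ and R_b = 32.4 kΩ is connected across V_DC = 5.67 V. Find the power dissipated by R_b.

P ≈ 0.410 mW

Series current I = V_DC/ΣR = 5.67/50.40 = 0.1125 mA.
P = I²R = 0.01266 × 32.4 = 0.4101 mW.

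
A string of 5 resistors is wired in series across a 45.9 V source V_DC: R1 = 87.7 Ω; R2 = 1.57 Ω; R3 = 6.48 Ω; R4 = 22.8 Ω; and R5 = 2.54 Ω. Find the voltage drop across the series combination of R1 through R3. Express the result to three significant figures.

Series total: ΣR = 87.7 + 1.57 + 6.48 + 22.8 + 2.54 = 121.1 Ω.
R_{R1..R3} = 87.7 + 1.57 + 6.48 = 95.75 Ω.
By the voltage-divider rule, V = 45.9 × 95.75/121.1 = 36.29 V.

V ≈ 36.3 V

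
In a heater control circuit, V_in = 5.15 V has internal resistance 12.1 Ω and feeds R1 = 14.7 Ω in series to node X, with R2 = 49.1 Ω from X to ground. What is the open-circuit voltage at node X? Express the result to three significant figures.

R1' = 12.1 + 14.7 = 26.80 Ω (source resistance + R1).
With X open, the divider is unloaded: V_th = 5.15 × 49.1/75.90 = 3.332 V.

V_th ≈ 3.33 V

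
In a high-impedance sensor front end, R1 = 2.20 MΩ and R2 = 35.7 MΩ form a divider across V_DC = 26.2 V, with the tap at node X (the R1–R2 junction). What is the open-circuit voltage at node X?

Open-circuit (no load on X): V_th = V_DC · R2/(R1 + R2) = 26.2 × 35.7/(2.200 + 35.7) = 24.68 V.

V_th ≈ 24.7 V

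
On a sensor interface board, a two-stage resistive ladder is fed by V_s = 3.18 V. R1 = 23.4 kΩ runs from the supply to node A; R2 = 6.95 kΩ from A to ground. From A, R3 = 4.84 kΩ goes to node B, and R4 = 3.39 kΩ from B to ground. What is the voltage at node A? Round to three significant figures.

V_A ≈ 0.441 V

Node A sees R2 in parallel with the series input of stage 2, R3 + R4 = 8.230 kΩ.
R2 ‖ (R3+R4) = 3.768 kΩ.
V_A = 3.18 × 3.768/(23.4 + 3.768) = 0.4410 V.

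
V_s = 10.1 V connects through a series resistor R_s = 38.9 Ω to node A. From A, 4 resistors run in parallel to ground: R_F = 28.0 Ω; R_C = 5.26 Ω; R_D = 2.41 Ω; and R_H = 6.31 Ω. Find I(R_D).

Equivalent of the parallel group: R_p = 1.251 Ω.
V_A by voltage divider: V_A = 10.1 × 1.251/(38.9 + 1.251) = 0.3147 V.
I(R_D) = V_A / R_D = 0.3147/2.41 = 0.1306 A.
(Check via current divider: I_total = 0.2515 A; share G_k/ΣG = 0.5192 → same result.)

I ≈ 0.131 A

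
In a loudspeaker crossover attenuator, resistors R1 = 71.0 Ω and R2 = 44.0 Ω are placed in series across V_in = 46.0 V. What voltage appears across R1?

V ≈ 28.4 V

Series total: ΣR = 71.0 + 44.0 = 115.0 Ω.
Voltage divider: V = V_in · (71.00 / 115.0) = 46.0 × 0.6174 = 28.40 V.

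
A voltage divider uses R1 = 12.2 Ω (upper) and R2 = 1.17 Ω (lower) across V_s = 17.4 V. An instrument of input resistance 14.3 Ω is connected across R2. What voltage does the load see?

V_out ≈ 1.42 V

The load sits in parallel with R2, giving an effective lower resistance R2' = R2·R_L/(R2+R_L) = 1.082 Ω.
Voltage divider with the loaded lower leg: V_out = 17.4 × 1.082/(12.2 + 1.082) = 17.4 × 0.08143 = 1.417 V.
(Unloaded it would be 1.52 V; the load pulls it down.)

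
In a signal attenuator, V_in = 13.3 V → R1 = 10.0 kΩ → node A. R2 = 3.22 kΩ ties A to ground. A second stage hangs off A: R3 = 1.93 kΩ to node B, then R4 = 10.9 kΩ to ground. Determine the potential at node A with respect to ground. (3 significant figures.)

Node A sees R2 in parallel with the series input of stage 2, R3 + R4 = 12.83 kΩ.
R2 ‖ (R3+R4) = 2.574 kΩ.
First divider: V_A = V_in · 2.574/(10.0 + 2.574) = 2.723 V.

V_A ≈ 2.72 V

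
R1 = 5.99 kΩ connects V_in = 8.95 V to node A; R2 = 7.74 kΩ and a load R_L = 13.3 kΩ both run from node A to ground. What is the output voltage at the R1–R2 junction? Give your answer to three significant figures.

R2 ‖ R_L = (7.74 × 13.3)/(7.74 + 13.3) = 4.893 kΩ.
Now apply the divider: V_out = 8.95 × 0.4496 = 4.024 V.

V_out ≈ 4.02 V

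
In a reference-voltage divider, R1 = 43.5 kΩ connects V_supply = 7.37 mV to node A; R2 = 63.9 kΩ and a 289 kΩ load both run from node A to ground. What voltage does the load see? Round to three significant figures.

The load sits in parallel with R2, giving an effective lower resistance R2' = R2·R_L/(R2+R_L) = 52.33 kΩ.
Voltage divider with the loaded lower leg: V_out = 7.37 × 52.33/(43.5 + 52.33) = 7.37 × 0.5461 = 4.025 mV.
(Unloaded it would be 4.38 mV; the load pulls it down.)

V_out ≈ 4.02 mV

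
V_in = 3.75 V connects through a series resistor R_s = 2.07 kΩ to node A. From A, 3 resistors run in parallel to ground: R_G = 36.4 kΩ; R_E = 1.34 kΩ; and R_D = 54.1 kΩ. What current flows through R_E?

Parallel bank: R_p = 1/(1/36.4 + 1/1.34 + 1/54.1) = 1.262 kΩ.
Node voltage V_A = V_in · R_p/(R_s + R_p) = 3.75 × 0.3788 = 1.421 V.
I(R_E) = V_A / R_E = 1.421/1.34 = 1.060 mA.

I ≈ 1.06 mA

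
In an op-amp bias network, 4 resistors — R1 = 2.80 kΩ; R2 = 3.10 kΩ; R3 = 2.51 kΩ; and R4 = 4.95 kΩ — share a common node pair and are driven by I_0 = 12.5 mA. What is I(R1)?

ΣG = 1/2.80 + 1/3.10 + 1/2.51 + 1/4.95 = 1.280.
Current divider: I(R1) = I_0 · G_k/ΣG = 12.5 × (0.3571/1.280) = 12.5 × 0.2790 = 3.487 mA.

I ≈ 3.49 mA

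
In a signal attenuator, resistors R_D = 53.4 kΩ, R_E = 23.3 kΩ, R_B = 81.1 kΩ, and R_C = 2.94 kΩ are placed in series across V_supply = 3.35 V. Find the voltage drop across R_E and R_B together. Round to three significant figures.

Series total: ΣR = 53.4 + 23.3 + 81.1 + 2.94 = 160.7 kΩ.
R_{R_E..R_B} = 23.3 + 81.1 = 104.4 kΩ.
By the voltage-divider rule, V = 3.35 × 104.4/160.7 = 2.176 V.

V ≈ 2.18 V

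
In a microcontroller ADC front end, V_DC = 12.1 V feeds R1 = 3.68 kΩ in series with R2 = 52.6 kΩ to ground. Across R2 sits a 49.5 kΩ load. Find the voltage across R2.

V_out ≈ 10.6 V

The load sits in parallel with R2, giving an effective lower resistance R2' = R2·R_L/(R2+R_L) = 25.50 kΩ.
Voltage divider with the loaded lower leg: V_out = 12.1 × 25.50/(3.68 + 25.50) = 12.1 × 0.8739 = 10.57 V.
(Unloaded it would be 11.3 V; the load pulls it down.)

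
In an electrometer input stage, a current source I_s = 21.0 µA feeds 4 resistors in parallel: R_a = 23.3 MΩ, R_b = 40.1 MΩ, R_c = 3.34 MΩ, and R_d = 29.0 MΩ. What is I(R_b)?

I ≈ 1.30 µA

ΣG = 1/23.3 + 1/40.1 + 1/3.34 + 1/29.0 = 0.4017.
R_b takes the fraction G_k/ΣG = 0.02494/0.4017 = 0.06207, so I = 21.0 × 0.06207 = 1.304 µA.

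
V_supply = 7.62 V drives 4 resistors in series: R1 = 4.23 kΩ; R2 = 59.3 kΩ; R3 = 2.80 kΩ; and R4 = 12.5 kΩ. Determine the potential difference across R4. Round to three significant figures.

Total series resistance ΣR = 4.23 + 59.3 + 2.80 + 12.5 = 78.83 kΩ.
V = V_supply · R/ΣR = 7.62 × 0.1586 = 1.208 V.

V ≈ 1.21 V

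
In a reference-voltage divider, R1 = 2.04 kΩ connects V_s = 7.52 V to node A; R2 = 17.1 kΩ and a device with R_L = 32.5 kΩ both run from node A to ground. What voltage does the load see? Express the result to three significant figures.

V_out ≈ 6.36 V

R2 ‖ R_L = (17.1 × 32.5)/(17.1 + 32.5) = 11.20 kΩ.
Voltage divider with the loaded lower leg: V_out = 7.52 × 11.20/(2.04 + 11.20) = 7.52 × 0.8460 = 6.362 V.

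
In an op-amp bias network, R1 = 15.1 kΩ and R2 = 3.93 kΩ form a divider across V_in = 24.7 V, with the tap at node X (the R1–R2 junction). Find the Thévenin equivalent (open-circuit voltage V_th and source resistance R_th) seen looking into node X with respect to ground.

V_th ≈ 5.10 V, R_th ≈ 3.12 kΩ

V_th is the unloaded tap voltage: V_in · R2/(R1+R2) = 24.7 × 0.2065 = 5.101 V.
Zeroing V_in shorts the top of R1 to ground, so R_th = R1 ‖ R2 = 3.118 kΩ.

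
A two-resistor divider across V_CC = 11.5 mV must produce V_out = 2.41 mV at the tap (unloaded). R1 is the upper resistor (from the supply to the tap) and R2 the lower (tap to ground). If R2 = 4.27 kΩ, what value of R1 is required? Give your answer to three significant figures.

R1 ≈ 16.1 kΩ

V_out/V_CC = R2/(R1+R2) = 0.2096.
So R1 = R2 · (V_CC/V_out − 1) = 4.27 × (11.5/2.41 − 1) = 4.27 × 3.772 = 16.11 kΩ.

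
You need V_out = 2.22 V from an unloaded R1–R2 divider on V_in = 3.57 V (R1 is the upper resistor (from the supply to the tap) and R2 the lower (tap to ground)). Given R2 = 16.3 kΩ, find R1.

R1 ≈ 9.91 kΩ

Required fraction k = V_out/V_in = 0.6218.
So R1 = R2 · (V_in/V_out − 1) = 16.3 × (3.57/2.22 − 1) = 16.3 × 0.6081 = 9.912 kΩ.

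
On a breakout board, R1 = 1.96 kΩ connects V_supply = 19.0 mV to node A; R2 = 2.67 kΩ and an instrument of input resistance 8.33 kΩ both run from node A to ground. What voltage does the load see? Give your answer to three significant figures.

The load sits in parallel with R2, giving an effective lower resistance R2' = R2·R_L/(R2+R_L) = 2.022 kΩ.
Then V_out = V_supply · R2'/(R1 + R2') = 19.0 × 2.022/3.982 = 9.648 mV.
(Unloaded it would be 11.0 mV; the load pulls it down.)

V_out ≈ 9.65 mV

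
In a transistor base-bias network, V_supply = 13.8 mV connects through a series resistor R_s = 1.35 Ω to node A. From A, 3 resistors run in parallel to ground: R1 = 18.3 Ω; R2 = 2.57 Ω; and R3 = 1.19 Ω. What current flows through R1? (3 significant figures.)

Equivalent of the parallel group: R_p = 0.7788 Ω.
Node voltage V_A = V_supply · R_p/(R_s + R_p) = 13.8 × 0.3658 = 5.048 mV.
Branch current I = V_A/R1 = 5.048/18.3 = 0.2759 mA.
(Equivalently: I_total = 6.483 mA, then current-divider fraction G_k/ΣG = 0.04256.)

I ≈ 0.276 mA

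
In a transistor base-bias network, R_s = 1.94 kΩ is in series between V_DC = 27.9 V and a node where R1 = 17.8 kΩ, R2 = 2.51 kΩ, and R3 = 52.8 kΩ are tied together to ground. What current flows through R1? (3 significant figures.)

I ≈ 0.817 mA

Equivalent of the parallel group: R_p = 2.112 kΩ.
V_A by voltage divider: V_A = 27.9 × 2.112/(1.94 + 2.112) = 14.54 V.
Branch current I = V_A/R1 = 14.54/17.8 = 0.8169 mA.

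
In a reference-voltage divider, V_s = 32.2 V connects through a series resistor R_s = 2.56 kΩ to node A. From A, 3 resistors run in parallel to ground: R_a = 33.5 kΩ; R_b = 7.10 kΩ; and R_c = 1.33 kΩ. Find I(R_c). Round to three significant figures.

Combine the parallel branches: R_p = (1/33.5 + 1/7.10 + 1/1.33)⁻¹ = 1.084 kΩ.
V_A = 32.2 × 1.084/3.644 = 9.578 V.
Branch current I = V_A/R_c = 9.578/1.33 = 7.202 mA.
(Check via current divider: I_total = 8.837 mA; share G_k/ΣG = 0.8150 → same result.)

I ≈ 7.20 mA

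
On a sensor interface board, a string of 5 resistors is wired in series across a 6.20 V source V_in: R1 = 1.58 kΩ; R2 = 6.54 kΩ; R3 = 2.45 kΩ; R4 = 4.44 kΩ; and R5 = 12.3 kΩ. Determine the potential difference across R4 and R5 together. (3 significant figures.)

V ≈ 3.80 V

Series total: ΣR = 1.58 + 6.54 + 2.45 + 4.44 + 12.3 = 27.31 kΩ.
R_{R4..R5} = 4.44 + 12.3 = 16.74 kΩ.
By the voltage-divider rule, V = 6.20 × 16.74/27.31 = 3.800 V.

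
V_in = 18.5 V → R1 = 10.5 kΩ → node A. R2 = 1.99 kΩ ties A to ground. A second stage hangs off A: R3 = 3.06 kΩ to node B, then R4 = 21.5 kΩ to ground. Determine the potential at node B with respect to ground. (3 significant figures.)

Node A sees R2 in parallel with the series input of stage 2, R3 + R4 = 24.56 kΩ.
R2 ‖ (R3+R4) = 1.841 kΩ.
First divider: V_A = V_in · 1.841/(10.5 + 1.841) = 2.760 V.
Then the unloaded second divider: V_B = V_A × R4/(R3+R4) = 2.760 × 0.8754 = 2.416 V.

V_B ≈ 2.42 V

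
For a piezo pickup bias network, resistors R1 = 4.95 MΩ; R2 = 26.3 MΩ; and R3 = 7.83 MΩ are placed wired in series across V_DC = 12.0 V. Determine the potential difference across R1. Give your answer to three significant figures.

V ≈ 1.52 V

Series total: ΣR = 4.95 + 26.3 + 7.83 = 39.08 MΩ.
V = V_DC · R/ΣR = 12.0 × 0.1267 = 1.520 V.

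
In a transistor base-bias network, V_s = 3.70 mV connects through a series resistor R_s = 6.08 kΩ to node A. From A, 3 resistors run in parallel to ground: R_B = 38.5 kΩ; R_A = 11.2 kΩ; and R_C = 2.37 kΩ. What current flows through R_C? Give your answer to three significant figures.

I ≈ 0.366 µA

Parallel bank: R_p = 1/(1/38.5 + 1/11.2 + 1/2.37) = 1.862 kΩ.
Node voltage V_A = V_s · R_p/(R_s + R_p) = 3.70 × 0.2344 = 0.8673 mV.
Branch current I = V_A/R_C = 0.8673/2.37 = 0.3659 µA.
(Equivalently: I_total = 0.4659 µA, then current-divider fraction G_k/ΣG = 0.7854.)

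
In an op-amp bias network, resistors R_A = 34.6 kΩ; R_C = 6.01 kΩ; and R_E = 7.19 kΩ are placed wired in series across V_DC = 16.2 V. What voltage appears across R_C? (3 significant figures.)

V ≈ 2.04 V

Series total: ΣR = 34.6 + 6.01 + 7.19 = 47.80 kΩ.
By the voltage-divider rule, V = 16.2 × 6.010/47.80 = 2.037 V.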